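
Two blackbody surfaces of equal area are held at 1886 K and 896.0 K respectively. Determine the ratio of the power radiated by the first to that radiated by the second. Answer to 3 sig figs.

P₁/P₂ ≈ 19.6

With equal areas, P₁/P₂ = (T₁/T₂)⁴ = (1886/896.0)⁴ = 19.6.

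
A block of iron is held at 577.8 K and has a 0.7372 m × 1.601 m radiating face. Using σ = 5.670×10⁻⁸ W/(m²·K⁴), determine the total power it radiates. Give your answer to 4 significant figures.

Area A = 0.7372 × 1.601 = 1.18026 m².
P = σAT⁴ = 5.670×10⁻⁸ × 1.18026 × (577.8)⁴ = 7459 W.

P ≈ 7459 W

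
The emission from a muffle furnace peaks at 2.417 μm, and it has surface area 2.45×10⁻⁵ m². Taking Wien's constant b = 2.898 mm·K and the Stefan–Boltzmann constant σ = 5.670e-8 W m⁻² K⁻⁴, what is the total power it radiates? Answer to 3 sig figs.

Wien's law: T = b/λ_max = 2.898×10⁻³/2.417×10⁻⁶ = 1199.01 K.
Area A = 2.45×10⁻⁵ m².
Then P = σAT⁴ = 5.670×10⁻⁸×2.45×10⁻⁵×(1199.01)⁴ = 2.87 W.

P ≈ 2.87 W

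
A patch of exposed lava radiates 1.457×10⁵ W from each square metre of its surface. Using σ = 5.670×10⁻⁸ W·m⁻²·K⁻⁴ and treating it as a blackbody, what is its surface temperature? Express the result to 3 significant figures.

I = σT⁴, so T = (I/σ)^(1/4) = (1.457×10⁵/(5.670×10⁻⁸))^(1/4) = 1.27×10³ K.

T ≈ 1.27×10³ K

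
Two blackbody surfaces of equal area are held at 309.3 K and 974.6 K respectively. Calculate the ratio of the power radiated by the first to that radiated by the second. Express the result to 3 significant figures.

With equal areas, P₁/P₂ = (T₁/T₂)⁴ = (309.3/974.6)⁴ = 0.0101.

P₁/P₂ ≈ 0.0101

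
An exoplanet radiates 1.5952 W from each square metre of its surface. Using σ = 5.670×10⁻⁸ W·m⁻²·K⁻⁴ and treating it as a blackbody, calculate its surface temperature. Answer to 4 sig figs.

I = σT⁴, so T = (I/σ)^(1/4) = (1.5952/(5.670×10⁻⁸))^(1/4) = 72.83 K.

T ≈ 72.83 K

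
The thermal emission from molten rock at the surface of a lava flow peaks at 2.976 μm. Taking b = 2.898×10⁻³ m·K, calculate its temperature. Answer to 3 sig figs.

T ≈ 974 K

Wien's law gives T = b/λ_max = (2.898×10⁻³ m·K)/(2.976×10⁻⁶ m) = 974 K.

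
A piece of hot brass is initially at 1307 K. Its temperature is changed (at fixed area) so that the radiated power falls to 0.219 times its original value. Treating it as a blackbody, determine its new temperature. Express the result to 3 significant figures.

T₂ ≈ 894 K

P ∝ T⁴, so T₂/T₁ = (P₂/P₁)^(1/4) = (0.219)^(1/4) = 0.684087.
T₂ = 1307 × 0.684087 = 894 K.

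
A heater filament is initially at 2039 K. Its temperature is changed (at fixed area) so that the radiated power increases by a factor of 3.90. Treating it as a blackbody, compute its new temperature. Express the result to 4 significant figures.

T₂ ≈ 2865 K

P ∝ T⁴, so T₂/T₁ = (P₂/P₁)^(1/4) = (3.90)^(1/4) = 1.40529.
T₂ = 2039 × 1.40529 = 2865 K.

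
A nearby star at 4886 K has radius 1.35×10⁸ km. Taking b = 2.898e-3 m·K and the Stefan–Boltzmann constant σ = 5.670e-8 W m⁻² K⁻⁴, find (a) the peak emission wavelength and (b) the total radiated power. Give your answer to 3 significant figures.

(a) λ_max = b/T = 2.898×10⁻³/4886 = 5.931×10⁻⁷ m = 0.593 μm.
Surface area A = 4πR² = 4π(1.35×10¹¹ m)² = 2.29022×10²³ m².
(b) P = σAT⁴ = 5.670×10⁻⁸×2.29022×10²³×(4886)⁴ = 7.40×10³⁰ W.

λ_max ≈ 0.593 μm; P ≈ 7.40×10³⁰ W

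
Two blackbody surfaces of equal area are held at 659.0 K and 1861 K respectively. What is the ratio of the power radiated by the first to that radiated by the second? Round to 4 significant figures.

With equal areas, P₁/P₂ = (T₁/T₂)⁴ = (659.0/1861)⁴ = 0.01572.

P₁/P₂ ≈ 0.01572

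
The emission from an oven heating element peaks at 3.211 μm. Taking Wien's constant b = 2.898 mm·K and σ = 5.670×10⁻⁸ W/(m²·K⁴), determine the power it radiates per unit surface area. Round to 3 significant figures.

I ≈ 3.76×10⁴ W/m²

Wien's law: T = b/λ_max = 2.898×10⁻³/3.211×10⁻⁶ = 902.523 K.
Then I = σT⁴ = 5.670×10⁻⁸×(902.523)⁴ = 3.76×10⁴ W/m².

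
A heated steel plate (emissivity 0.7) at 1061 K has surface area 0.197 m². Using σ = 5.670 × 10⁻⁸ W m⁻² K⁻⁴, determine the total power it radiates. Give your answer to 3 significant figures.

P ≈ 9.91×10³ W

Area A = 0.197 m².
P = εσAT⁴ = 0.7 × 5.670×10⁻⁸ × 0.197 × (1061)⁴ = 9.91×10³ W.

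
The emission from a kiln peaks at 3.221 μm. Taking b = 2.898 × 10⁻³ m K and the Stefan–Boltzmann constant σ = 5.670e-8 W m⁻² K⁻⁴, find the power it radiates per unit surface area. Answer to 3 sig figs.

I ≈ 3.72×10⁴ W/m²

Wien's law: T = b/λ_max = 2.898×10⁻³/3.221×10⁻⁶ = 899.721 K.
Then I = σT⁴ = 5.670×10⁻⁸×(899.721)⁴ = 3.72×10⁴ W/m².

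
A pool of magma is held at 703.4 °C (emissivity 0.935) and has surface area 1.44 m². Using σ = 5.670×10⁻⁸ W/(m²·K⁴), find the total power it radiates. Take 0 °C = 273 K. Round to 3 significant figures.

T = 703.4 °C + 273 = 976.4 K.
Area A = 1.44 m².
P = εσAT⁴ = 0.935 × 5.670×10⁻⁸ × 1.44 × (976.4)⁴ = 6.94×10⁴ W.

P ≈ 6.94×10⁴ W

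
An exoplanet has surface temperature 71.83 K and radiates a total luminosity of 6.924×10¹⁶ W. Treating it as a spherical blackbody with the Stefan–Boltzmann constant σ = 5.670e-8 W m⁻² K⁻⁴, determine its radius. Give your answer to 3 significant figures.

R ≈ 6.04×10⁷ m

L = 4πR²σT⁴ ⇒ R = √(L/(4πσT⁴)).
σT⁴ = 1.50941 W/m², so R = √(6.924×10¹⁶/(4π×1.50941)) = 6.04×10⁷ m.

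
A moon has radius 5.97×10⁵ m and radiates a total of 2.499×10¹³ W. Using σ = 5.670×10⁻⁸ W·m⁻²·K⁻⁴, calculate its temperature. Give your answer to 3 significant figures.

T ≈ 99.6 K

Surface area A = 4πR² = 4π(5.97×10⁵ m)² = 4.47877×10¹² m².
P = σAT⁴ ⇒ T = (P/(σA))^(1/4) = (2.499×10¹³/(5.670×10⁻⁸×4.47877×10¹²))^(1/4) = 99.6 K.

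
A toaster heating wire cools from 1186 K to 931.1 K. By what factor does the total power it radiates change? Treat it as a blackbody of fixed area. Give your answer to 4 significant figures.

P ∝ T⁴, so P₂/P₁ = (T₂/T₁)⁴ = (931.1/1186)⁴ = (0.785076)⁴ = 0.3799.

P₂/P₁ ≈ 0.3799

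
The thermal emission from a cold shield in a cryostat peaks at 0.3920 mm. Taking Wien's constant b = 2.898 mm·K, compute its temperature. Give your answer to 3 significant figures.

Wien's law gives T = b/λ_max = (2.898×10⁻³ m·K)/(3.920×10⁻⁴ m) = 7.39 K.

T ≈ 7.39 K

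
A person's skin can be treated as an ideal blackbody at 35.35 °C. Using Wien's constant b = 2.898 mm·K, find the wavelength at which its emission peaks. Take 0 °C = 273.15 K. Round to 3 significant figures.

T = 35.35 °C + 273.15 = 308.50 K.
Wien's displacement law: λ_max = b/T = (2.898×10⁻³ m·K)/(308.50 K) = 9.394×10⁻⁶ m.
That is 9.39 μm, in the infrared range.

λ_max ≈ 9.39 μm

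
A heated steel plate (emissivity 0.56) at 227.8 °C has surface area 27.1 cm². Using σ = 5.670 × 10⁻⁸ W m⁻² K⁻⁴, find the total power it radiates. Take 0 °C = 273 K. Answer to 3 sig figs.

P ≈ 5.41 W

T = 227.8 °C + 273 = 500.8 K.
Area A = 27.1 cm² = 2.71×10⁻³ m².
P = εσAT⁴ = 0.56 × 5.670×10⁻⁸ × 2.71×10⁻³ × (500.8)⁴ = 5.41 W.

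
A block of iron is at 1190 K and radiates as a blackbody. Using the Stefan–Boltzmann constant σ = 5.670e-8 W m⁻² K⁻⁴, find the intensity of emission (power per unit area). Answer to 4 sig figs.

I ≈ 1.137×10⁵ W/m²

Stefan–Boltzmann: I = σT⁴ = 5.670×10⁻⁸ × (1190)⁴ = 1.137×10⁵ W/m².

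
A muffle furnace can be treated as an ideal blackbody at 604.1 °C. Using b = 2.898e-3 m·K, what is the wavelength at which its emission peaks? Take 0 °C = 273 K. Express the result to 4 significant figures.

λ_max ≈ 3.304 μm

T = 604.1 °C + 273 = 877.1 K.
Wien's displacement law: λ_max = b/T = (2.898×10⁻³ m·K)/(877.1 K) = 3.3041×10⁻⁶ m.
That is 3.304 μm, in the infrared range.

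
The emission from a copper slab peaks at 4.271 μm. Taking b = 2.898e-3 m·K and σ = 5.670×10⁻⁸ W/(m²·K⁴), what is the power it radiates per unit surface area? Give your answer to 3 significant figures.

Wien's law: T = b/λ_max = 2.898×10⁻³/4.271×10⁻⁶ = 678.530 K.
Then I = σT⁴ = 5.670×10⁻⁸×(678.530)⁴ = 1.20×10⁴ W/m².

I ≈ 1.20×10⁴ W/m²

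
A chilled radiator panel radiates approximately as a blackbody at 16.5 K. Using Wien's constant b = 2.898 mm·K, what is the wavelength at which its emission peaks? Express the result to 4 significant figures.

Wien's displacement law: λ_max = b/T = (2.898×10⁻³ m·K)/(16.5 K) = 1.7564×10⁻⁴ m.
That is 1.756×10⁻⁴ m, in the infrared range.

λ_max ≈ 1.756×10⁻⁴ m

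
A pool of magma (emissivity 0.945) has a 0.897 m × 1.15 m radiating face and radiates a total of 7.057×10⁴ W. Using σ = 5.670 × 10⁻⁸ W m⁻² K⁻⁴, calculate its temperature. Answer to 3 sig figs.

Area A = 0.897 × 1.15 = 1.03155 m².
P = εσAT⁴ ⇒ T = (P/(εσA))^(1/4) = (7.057×10⁴/(0.945×5.670×10⁻⁸×1.03155))^(1/4) = 1.06×10³ K.

T ≈ 1.06×10³ K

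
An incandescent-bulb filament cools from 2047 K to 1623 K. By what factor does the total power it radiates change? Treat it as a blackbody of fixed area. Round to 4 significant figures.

P₂/P₁ ≈ 0.3952

P ∝ T⁴, so P₂/P₁ = (T₂/T₁)⁴ = (1623/2047)⁴ = (0.792868)⁴ = 0.3952.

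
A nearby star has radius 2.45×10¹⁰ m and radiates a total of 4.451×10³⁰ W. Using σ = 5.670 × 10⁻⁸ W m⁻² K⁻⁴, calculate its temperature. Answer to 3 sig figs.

T ≈ 1.01×10⁴ K

Surface area A = 4πR² = 4π(2.45×10¹⁰ m)² = 7.54296×10²¹ m².
P = σAT⁴ ⇒ T = (P/(σA))^(1/4) = (4.451×10³⁰/(5.670×10⁻⁸×7.54296×10²¹))^(1/4) = 1.01×10⁴ K.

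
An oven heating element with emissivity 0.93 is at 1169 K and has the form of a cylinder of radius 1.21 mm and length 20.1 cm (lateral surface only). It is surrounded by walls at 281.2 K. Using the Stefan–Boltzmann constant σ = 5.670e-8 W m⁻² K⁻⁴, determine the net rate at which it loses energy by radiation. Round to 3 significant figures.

Lateral area A = 2πrL = 2π×1.21×10⁻³×0.201 = 1.52813×10⁻³ m².
Net radiated power P_net = εσA(T⁴ − T₀⁴) = 0.93×5.670×10⁻⁸×1.52813×10⁻³×(1169⁴ − 281.2⁴).
T⁴ − T₀⁴ = 1.86749×10¹² − 6.25261×10⁹ = 1.86124×10¹² K⁴, so P_net = 150 W.

Net loss ≈ 150 W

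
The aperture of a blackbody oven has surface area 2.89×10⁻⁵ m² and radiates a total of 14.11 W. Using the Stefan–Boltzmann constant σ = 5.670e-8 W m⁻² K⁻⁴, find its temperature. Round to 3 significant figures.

T ≈ 1.71×10³ K

Area A = 2.89×10⁻⁵ m².
P = σAT⁴ ⇒ T = (P/(σA))^(1/4) = (14.11/(5.670×10⁻⁸×2.89×10⁻⁵))^(1/4) = 1.71×10³ K.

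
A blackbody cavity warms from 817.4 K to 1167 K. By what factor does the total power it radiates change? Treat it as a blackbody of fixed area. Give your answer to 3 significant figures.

P₂/P₁ ≈ 4.15

P ∝ T⁴, so P₂/P₁ = (T₂/T₁)⁴ = (1167/817.4)⁴ = (1.42770)⁴ = 4.15.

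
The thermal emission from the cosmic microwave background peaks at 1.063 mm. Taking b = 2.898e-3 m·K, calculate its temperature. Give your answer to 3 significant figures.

T ≈ 2.73 K

Wien's law gives T = b/λ_max = (2.898×10⁻³ m·K)/(1.063×10⁻³ m) = 2.73 K.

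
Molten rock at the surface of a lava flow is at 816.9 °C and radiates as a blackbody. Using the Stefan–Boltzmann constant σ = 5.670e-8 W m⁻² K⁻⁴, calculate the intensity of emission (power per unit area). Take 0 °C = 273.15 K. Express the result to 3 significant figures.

I ≈ 8.01×10⁴ W/m²

T = 816.9 °C + 273.15 = 1090.05 K.
Stefan–Boltzmann: I = σT⁴ = 5.670×10⁻⁸ × (1090.05)⁴ = 8.01×10⁴ W/m².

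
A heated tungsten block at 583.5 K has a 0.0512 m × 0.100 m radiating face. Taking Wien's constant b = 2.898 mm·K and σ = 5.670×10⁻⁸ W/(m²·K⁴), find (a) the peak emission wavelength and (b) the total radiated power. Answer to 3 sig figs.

λ_max ≈ 4.97 μm; P ≈ 33.7 W

(a) λ_max = b/T = 2.898×10⁻³/583.5 = 4.967×10⁻⁶ m = 4.97 μm.
Area A = 0.0512 × 0.100 = 5.12×10⁻³ m².
(b) P = σAT⁴ = 5.670×10⁻⁸×5.12×10⁻³×(583.5)⁴ = 33.7 W.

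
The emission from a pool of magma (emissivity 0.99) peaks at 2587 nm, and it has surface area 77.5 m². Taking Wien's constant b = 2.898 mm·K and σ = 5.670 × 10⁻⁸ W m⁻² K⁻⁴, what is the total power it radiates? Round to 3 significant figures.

Wien's law: T = b/λ_max = 2.898×10⁻³/2.587×10⁻⁶ = 1120.22 K.
Area A = 77.5 m².
Then P = εσAT⁴ = 0.99×5.670×10⁻⁸×77.5×(1120.22)⁴ = 6.85×10⁶ W.

P ≈ 6.85×10⁶ W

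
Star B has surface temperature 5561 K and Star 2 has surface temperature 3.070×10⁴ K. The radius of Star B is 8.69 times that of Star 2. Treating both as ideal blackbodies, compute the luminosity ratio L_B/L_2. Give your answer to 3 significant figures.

L_B/L_2 ≈ 0.0813

L ∝ R²T⁴, so L_B/L_2 = (R_B/R_2)²(T_B/T_2)⁴ = (8.69)² × (5561/3.070×10⁴)⁴ = 75.5161 × 1.07661×10⁻³ = 0.0813.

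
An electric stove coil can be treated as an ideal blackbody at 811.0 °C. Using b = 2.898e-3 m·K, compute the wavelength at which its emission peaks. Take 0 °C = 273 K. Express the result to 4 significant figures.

T = 811.0 °C + 273 = 1084.0 K.
Wien's displacement law: λ_max = b/T = (2.898×10⁻³ m·K)/(1084.0 K) = 2.6734×10⁻⁶ m.
That is 2673 nm, in the infrared range.

λ_max ≈ 2673 nm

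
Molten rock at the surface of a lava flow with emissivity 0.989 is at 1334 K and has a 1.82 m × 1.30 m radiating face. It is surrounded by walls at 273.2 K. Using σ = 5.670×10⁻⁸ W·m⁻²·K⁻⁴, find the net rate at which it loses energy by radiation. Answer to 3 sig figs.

Area A = 1.82 × 1.30 = 2.366 m².
Net radiated power P_net = εσA(T⁴ − T₀⁴) = 0.989×5.670×10⁻⁸×2.366×(1334⁴ − 273.2⁴).
T⁴ − T₀⁴ = 3.16682×10¹² − 5.57087×10⁹ = 3.16125×10¹² K⁴, so P_net = 4.19×10⁵ W.

Net loss ≈ 4.19×10⁵ W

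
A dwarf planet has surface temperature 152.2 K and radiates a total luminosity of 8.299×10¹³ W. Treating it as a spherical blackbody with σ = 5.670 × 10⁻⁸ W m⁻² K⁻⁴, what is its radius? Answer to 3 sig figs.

L = 4πR²σT⁴ ⇒ R = √(L/(4πσT⁴)).
σT⁴ = 30.4258 W/m², so R = √(8.299×10¹³/(4π×30.4258)) = 4.66×10⁵ m.

R ≈ 4.66×10⁵ m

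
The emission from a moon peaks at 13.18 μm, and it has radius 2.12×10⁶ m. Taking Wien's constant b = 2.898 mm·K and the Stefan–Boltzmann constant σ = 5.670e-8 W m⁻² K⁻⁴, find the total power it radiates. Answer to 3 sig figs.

Wien's law: T = b/λ_max = 2.898×10⁻³/1.318×10⁻⁵ = 219.879 K.
Surface area A = 4πR² = 4π(2.12×10⁶ m)² = 5.64783×10¹³ m².
Then P = σAT⁴ = 5.670×10⁻⁸×5.64783×10¹³×(219.879)⁴ = 7.49×10¹⁵ W.

P ≈ 7.49×10¹⁵ W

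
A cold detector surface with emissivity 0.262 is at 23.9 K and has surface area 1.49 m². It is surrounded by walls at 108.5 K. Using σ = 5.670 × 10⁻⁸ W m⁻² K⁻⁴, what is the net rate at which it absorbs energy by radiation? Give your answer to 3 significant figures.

Net gain ≈ 3.06 W

Area A = 1.49 m².
Net radiated power P_net = εσA(T⁴ − T₀⁴) = 0.262×5.670×10⁻⁸×1.49×(23.9⁴ − 108.5⁴).
T⁴ − T₀⁴ = 3.26281×10⁵ − 1.38586×10⁸ = -1.38260×10⁸ K⁴, so P_net = -3.06 W — negative, meaning a net gain of 3.06 W.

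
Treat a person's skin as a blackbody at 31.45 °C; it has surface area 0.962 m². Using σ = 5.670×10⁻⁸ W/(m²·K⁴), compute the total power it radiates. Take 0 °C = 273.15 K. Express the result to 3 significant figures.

T = 31.45 °C + 273.15 = 304.60 K.
Area A = 0.962 m².
P = σAT⁴ = 5.670×10⁻⁸ × 0.962 × (304.60)⁴ = 470 W.

P ≈ 470 W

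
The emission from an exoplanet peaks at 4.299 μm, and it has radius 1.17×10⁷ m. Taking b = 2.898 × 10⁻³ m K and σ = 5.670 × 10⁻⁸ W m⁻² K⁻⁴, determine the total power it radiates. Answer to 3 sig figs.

P ≈ 2.01×10¹⁹ W

Wien's law: T = b/λ_max = 2.898×10⁻³/4.299×10⁻⁶ = 674.110 K.
Surface area A = 4πR² = 4π(1.17×10⁷ m)² = 1.72021×10¹⁵ m².
Then P = σAT⁴ = 5.670×10⁻⁸×1.72021×10¹⁵×(674.110)⁴ = 2.01×10¹⁹ W.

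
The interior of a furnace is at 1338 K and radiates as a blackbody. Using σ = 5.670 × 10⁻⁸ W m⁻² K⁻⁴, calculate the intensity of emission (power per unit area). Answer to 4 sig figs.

Stefan–Boltzmann: I = σT⁴ = 5.670×10⁻⁸ × (1338)⁴ = 1.817×10⁵ W/m².

I ≈ 1.817×10⁵ W/m²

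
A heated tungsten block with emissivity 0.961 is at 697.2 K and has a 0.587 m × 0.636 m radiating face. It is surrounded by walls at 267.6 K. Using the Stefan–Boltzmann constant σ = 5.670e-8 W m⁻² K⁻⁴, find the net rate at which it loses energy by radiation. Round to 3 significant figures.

Net loss ≈ 4.70×10³ W

Area A = 0.587 × 0.636 = 0.373332 m².
Net radiated power P_net = εσA(T⁴ − T₀⁴) = 0.961×5.670×10⁻⁸×0.373332×(697.2⁴ − 267.6⁴).
T⁴ − T₀⁴ = 2.36281×10¹¹ − 5.12796×10⁹ = 2.31153×10¹¹ K⁴, so P_net = 4.70×10³ W.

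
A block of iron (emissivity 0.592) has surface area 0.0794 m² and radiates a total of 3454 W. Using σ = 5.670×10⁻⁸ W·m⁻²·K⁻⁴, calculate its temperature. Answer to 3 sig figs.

Area A = 0.0794 m².
P = εσAT⁴ ⇒ T = (P/(εσA))^(1/4) = (3454/(0.592×5.670×10⁻⁸×0.0794))^(1/4) = 1.07×10³ K.

T ≈ 1.07×10³ K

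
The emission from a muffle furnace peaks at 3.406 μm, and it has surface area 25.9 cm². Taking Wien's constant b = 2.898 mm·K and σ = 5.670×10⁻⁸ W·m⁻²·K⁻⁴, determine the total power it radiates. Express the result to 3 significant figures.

P ≈ 77.0 W

Wien's law: T = b/λ_max = 2.898×10⁻³/3.406×10⁻⁶ = 850.851 K.
Area A = 25.9 cm² = 2.59×10⁻³ m².
Then P = σAT⁴ = 5.670×10⁻⁸×2.59×10⁻³×(850.851)⁴ = 77.0 W.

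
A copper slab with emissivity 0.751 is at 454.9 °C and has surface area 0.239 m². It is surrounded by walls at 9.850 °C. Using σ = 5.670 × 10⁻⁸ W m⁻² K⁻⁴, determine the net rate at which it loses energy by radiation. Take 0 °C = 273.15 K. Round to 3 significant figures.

T = 454.9 °C + 273.15 = 728.05 K.
Surroundings: T = 9.850 °C + 273.15 = 283.000 K.
Area A = 0.239 m².
Net radiated power P_net = εσA(T⁴ − T₀⁴) = 0.751×5.670×10⁻⁸×0.239×(728.05⁴ − 283.000⁴).
T⁴ − T₀⁴ = 2.80960×10¹¹ − 6.41425×10⁹ = 2.74546×10¹¹ K⁴, so P_net = 2.79×10³ W.

Net loss ≈ 2.79×10³ W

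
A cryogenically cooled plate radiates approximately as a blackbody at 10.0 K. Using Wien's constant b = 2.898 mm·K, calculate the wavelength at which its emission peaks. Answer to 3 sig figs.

λ_max ≈ 2.90×10⁻⁴ m

Wien's displacement law: λ_max = b/T = (2.898×10⁻³ m·K)/(10.0 K) = 2.898×10⁻⁴ m.
That is 2.90×10⁻⁴ m, in the infrared range.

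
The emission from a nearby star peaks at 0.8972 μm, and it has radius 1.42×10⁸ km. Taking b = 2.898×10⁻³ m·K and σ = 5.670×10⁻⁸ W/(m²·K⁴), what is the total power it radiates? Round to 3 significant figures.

P ≈ 1.56×10³⁰ W

Wien's law: T = b/λ_max = 2.898×10⁻³/8.972×10⁻⁷ = 3230.05 K.
Surface area A = 4πR² = 4π(1.42×10¹¹ m)² = 2.53388×10²³ m².
Then P = σAT⁴ = 5.670×10⁻⁸×2.53388×10²³×(3230.05)⁴ = 1.56×10³⁰ W.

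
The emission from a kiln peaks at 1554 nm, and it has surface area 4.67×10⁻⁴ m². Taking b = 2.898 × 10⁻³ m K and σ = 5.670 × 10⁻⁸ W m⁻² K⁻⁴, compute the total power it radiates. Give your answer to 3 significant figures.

Wien's law: T = b/λ_max = 2.898×10⁻³/1.554×10⁻⁶ = 1864.86 K.
Area A = 4.67×10⁻⁴ m².
Then P = σAT⁴ = 5.670×10⁻⁸×4.67×10⁻⁴×(1864.86)⁴ = 320 W.

P ≈ 320 W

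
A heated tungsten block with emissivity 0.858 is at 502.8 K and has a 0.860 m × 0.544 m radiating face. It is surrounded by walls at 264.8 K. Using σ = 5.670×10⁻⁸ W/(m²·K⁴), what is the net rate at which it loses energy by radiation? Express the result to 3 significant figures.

Area A = 0.860 × 0.544 = 0.46784 m².
Net radiated power P_net = εσA(T⁴ − T₀⁴) = 0.858×5.670×10⁻⁸×0.46784×(502.8⁴ − 264.8⁴).
T⁴ − T₀⁴ = 6.39118×10¹⁰ − 4.91668×10⁹ = 5.89951×10¹⁰ K⁴, so P_net = 1.34×10³ W.

Net loss ≈ 1.34×10³ W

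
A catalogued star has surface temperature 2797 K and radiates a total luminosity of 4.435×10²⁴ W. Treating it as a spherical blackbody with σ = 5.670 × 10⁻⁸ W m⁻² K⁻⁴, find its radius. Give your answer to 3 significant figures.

L = 4πR²σT⁴ ⇒ R = √(L/(4πσT⁴)).
σT⁴ = 3.47019×10⁶ W/m², so R = √(4.435×10²⁴/(4π×3.47019×10⁶)) = 3.19×10⁸ m.

R ≈ 3.19×10⁸ m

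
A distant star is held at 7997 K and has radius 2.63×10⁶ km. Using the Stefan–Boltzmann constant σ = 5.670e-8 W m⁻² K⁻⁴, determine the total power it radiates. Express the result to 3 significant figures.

P ≈ 2.02×10²⁸ W

Surface area A = 4πR² = 4π(2.63×10⁹ m)² = 8.69203×10¹⁹ m².
P = σAT⁴ = 5.670×10⁻⁸ × 8.69203×10¹⁹ × (7997)⁴ = 2.02×10²⁸ W.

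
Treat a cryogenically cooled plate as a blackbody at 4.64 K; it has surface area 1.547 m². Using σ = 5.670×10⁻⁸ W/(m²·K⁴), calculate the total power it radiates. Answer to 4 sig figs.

Area A = 1.547 m².
P = σAT⁴ = 5.670×10⁻⁸ × 1.547 × (4.64)⁴ = 4.066×10⁻⁵ W.

P ≈ 4.066×10⁻⁵ W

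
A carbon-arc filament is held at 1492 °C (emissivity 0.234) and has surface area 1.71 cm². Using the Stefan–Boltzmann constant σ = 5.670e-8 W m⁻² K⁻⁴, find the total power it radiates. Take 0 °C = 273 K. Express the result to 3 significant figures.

T = 1492 °C + 273 = 1765 K.
Area A = 1.71 cm² = 1.71×10⁻⁴ m².
P = εσAT⁴ = 0.234 × 5.670×10⁻⁸ × 1.71×10⁻⁴ × (1765)⁴ = 22.0 W.

P ≈ 22.0 W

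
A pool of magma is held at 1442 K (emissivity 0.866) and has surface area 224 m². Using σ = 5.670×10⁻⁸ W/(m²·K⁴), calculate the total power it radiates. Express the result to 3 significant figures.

Area A = 224 m².
P = εσAT⁴ = 0.866 × 5.670×10⁻⁸ × 224 × (1442)⁴ = 4.76×10⁷ W.

P ≈ 4.76×10⁷ W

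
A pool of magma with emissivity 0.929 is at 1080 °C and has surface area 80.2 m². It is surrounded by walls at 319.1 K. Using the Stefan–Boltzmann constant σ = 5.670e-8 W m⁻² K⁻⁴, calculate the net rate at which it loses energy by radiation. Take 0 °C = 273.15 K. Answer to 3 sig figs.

Net loss ≈ 1.41×10⁷ W

T = 1080 °C + 273.15 = 1353.15 K.
Area A = 80.2 m².
Net radiated power P_net = εσA(T⁴ − T₀⁴) = 0.929×5.670×10⁻⁸×80.2×(1353.15⁴ − 319.1⁴).
T⁴ − T₀⁴ = 3.35262×10¹² − 1.03683×10¹⁰ = 3.34225×10¹² K⁴, so P_net = 1.41×10⁷ W.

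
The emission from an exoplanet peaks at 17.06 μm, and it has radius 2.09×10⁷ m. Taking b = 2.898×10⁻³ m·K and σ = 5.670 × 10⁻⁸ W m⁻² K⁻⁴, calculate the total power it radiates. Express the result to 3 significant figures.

P ≈ 2.59×10¹⁷ W

Wien's law: T = b/λ_max = 2.898×10⁻³/1.706×10⁻⁵ = 169.871 K.
Surface area A = 4πR² = 4π(2.09×10⁷ m)² = 5.48912×10¹⁵ m².
Then P = σAT⁴ = 5.670×10⁻⁸×5.48912×10¹⁵×(169.871)⁴ = 2.59×10¹⁷ W.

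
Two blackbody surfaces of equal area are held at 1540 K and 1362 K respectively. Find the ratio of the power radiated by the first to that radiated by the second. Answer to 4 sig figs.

P₁/P₂ ≈ 1.634

With equal areas, P₁/P₂ = (T₁/T₂)⁴ = (1540/1362)⁴ = 1.634.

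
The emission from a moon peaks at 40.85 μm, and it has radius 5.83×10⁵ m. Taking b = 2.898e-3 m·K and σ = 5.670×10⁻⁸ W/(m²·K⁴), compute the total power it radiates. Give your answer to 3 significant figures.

Wien's law: T = b/λ_max = 2.898×10⁻³/4.085×10⁻⁵ = 70.9425 K.
Surface area A = 4πR² = 4π(5.83×10⁵ m)² = 4.27117×10¹² m².
Then P = σAT⁴ = 5.670×10⁻⁸×4.27117×10¹²×(70.9425)⁴ = 6.13×10¹² W.

P ≈ 6.13×10¹² W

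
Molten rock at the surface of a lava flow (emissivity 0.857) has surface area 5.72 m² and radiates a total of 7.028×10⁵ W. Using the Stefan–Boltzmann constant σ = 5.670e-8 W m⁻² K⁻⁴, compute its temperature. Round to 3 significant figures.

T ≈ 1.26×10³ K

Area A = 5.72 m².
P = εσAT⁴ ⇒ T = (P/(εσA))^(1/4) = (7.028×10⁵/(0.857×5.670×10⁻⁸×5.72))^(1/4) = 1.26×10³ K.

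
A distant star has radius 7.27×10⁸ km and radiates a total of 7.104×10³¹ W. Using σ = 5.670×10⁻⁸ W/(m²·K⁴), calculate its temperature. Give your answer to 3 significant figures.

T ≈ 3.71×10³ K

Surface area A = 4πR² = 4π(7.27×10¹¹ m)² = 6.64169×10²⁴ m².
P = σAT⁴ ⇒ T = (P/(σA))^(1/4) = (7.104×10³¹/(5.670×10⁻⁸×6.64169×10²⁴))^(1/4) = 3.71×10³ K.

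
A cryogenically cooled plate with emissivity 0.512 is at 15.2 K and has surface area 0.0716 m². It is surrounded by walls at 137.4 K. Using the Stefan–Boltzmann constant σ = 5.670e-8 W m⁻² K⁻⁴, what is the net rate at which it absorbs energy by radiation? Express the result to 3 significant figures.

Net gain ≈ 0.741 W

Area A = 0.0716 m².
Net radiated power P_net = εσA(T⁴ − T₀⁴) = 0.512×5.670×10⁻⁸×0.0716×(15.2⁴ − 137.4⁴).
T⁴ − T₀⁴ = 53379.5 − 3.56408×10⁸ = -3.56355×10⁸ K⁴, so P_net = -0.741 W — negative, meaning a net gain of 0.741 W.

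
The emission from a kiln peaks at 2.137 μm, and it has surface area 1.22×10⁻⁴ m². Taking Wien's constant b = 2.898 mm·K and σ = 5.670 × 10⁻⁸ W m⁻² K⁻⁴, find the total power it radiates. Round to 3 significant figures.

Wien's law: T = b/λ_max = 2.898×10⁻³/2.137×10⁻⁶ = 1356.11 K.
Area A = 1.22×10⁻⁴ m².
Then P = σAT⁴ = 5.670×10⁻⁸×1.22×10⁻⁴×(1356.11)⁴ = 23.4 W.

P ≈ 23.4 W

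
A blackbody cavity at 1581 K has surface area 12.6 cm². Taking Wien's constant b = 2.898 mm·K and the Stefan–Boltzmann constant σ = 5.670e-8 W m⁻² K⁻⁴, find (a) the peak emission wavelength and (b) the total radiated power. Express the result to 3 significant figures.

(a) λ_max = b/T = 2.898×10⁻³/1581 = 1.833×10⁻⁶ m = 1.83×10³ nm.
Area A = 12.6 cm² = 1.26×10⁻³ m².
(b) P = σAT⁴ = 5.670×10⁻⁸×1.26×10⁻³×(1581)⁴ = 446 W.

λ_max ≈ 1.83×10³ nm; P ≈ 446 W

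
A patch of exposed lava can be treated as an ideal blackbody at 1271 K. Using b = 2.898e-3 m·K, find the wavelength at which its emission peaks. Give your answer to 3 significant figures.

λ_max ≈ 2.28×10³ nm

Wien's displacement law: λ_max = b/T = (2.898×10⁻³ m·K)/(1271 K) = 2.280×10⁻⁶ m.
That is 2.28×10³ nm, in the infrared range.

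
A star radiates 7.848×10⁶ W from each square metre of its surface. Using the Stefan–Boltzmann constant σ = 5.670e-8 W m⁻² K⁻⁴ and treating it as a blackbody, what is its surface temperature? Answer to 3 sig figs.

T ≈ 3.43×10³ K

I = σT⁴, so T = (I/σ)^(1/4) = (7.848×10⁶/(5.670×10⁻⁸))^(1/4) = 3.43×10³ K.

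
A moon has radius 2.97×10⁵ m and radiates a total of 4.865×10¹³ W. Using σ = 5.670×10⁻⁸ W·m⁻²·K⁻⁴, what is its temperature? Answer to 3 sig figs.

T ≈ 167 K

Surface area A = 4πR² = 4π(2.97×10⁵ m)² = 1.10847×10¹² m².
P = σAT⁴ ⇒ T = (P/(σA))^(1/4) = (4.865×10¹³/(5.670×10⁻⁸×1.10847×10¹²))^(1/4) = 167 K.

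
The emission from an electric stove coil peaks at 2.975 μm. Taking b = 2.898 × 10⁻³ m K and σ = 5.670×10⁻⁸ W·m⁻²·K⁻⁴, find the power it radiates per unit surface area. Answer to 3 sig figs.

Wien's law: T = b/λ_max = 2.898×10⁻³/2.975×10⁻⁶ = 974.118 K.
Then I = σT⁴ = 5.670×10⁻⁸×(974.118)⁴ = 5.11×10⁴ W/m².

I ≈ 5.11×10⁴ W/m²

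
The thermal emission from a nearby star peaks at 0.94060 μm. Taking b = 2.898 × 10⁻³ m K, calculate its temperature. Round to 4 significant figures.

Wien's law gives T = b/λ_max = (2.898×10⁻³ m·K)/(9.4060×10⁻⁷ m) = 3081 K.

T ≈ 3081 K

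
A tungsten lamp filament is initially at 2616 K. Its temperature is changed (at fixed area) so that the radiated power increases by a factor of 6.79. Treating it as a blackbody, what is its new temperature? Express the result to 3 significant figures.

T₂ ≈ 4.22×10³ K

P ∝ T⁴, so T₂/T₁ = (P₂/P₁)^(1/4) = (6.79)^(1/4) = 1.61424.
T₂ = 2616 × 1.61424 = 4.22×10³ K.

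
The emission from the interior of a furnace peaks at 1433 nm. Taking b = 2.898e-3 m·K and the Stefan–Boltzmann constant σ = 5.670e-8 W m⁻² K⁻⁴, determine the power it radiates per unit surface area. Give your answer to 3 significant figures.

Wien's law: T = b/λ_max = 2.898×10⁻³/1.433×10⁻⁶ = 2022.33 K.
Then I = σT⁴ = 5.670×10⁻⁸×(2022.33)⁴ = 9.48×10⁵ W/m².

I ≈ 9.48×10⁵ W/m²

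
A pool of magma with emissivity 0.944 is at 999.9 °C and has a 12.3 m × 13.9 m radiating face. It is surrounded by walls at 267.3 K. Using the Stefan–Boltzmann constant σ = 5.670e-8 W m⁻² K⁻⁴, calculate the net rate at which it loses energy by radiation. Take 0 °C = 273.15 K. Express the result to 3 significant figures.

T = 999.9 °C + 273.15 = 1273.05 K.
Area A = 12.3 × 13.9 = 170.97 m².
Net radiated power P_net = εσA(T⁴ − T₀⁴) = 0.944×5.670×10⁻⁸×170.97×(1273.05⁴ − 267.3⁴).
T⁴ − T₀⁴ = 2.62653×10¹² − 5.10500×10⁹ = 2.62142×10¹² K⁴, so P_net = 2.40×10⁷ W.

Net loss ≈ 2.40×10⁷ W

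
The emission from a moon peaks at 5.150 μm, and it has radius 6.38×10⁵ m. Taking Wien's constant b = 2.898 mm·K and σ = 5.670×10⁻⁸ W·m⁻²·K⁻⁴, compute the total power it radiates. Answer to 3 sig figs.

Wien's law: T = b/λ_max = 2.898×10⁻³/5.150×10⁻⁶ = 562.718 K.
Surface area A = 4πR² = 4π(6.38×10⁵ m)² = 5.11507×10¹² m².
Then P = σAT⁴ = 5.670×10⁻⁸×5.11507×10¹²×(562.718)⁴ = 2.91×10¹⁶ W.

P ≈ 2.91×10¹⁶ W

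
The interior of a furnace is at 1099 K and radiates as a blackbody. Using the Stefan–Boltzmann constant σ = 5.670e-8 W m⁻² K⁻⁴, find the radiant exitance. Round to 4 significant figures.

Stefan–Boltzmann: I = σT⁴ = 5.670×10⁻⁸ × (1099)⁴ = 8.271×10⁴ W/m².

I ≈ 8.271×10⁴ W/m²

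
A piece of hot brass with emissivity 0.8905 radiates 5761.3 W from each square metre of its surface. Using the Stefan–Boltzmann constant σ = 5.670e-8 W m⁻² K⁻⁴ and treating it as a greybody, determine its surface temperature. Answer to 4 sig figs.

T ≈ 581.2 K

I = εσT⁴, so T = (I/εσ)^(1/4) = (5761.3/(0.8905×5.670×10⁻⁸))^(1/4) = 581.2 K.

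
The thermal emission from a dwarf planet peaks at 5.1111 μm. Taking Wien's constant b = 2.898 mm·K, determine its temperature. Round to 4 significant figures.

T ≈ 567.0 K

Wien's law gives T = b/λ_max = (2.898×10⁻³ m·K)/(5.1111×10⁻⁶ m) = 567.0 K.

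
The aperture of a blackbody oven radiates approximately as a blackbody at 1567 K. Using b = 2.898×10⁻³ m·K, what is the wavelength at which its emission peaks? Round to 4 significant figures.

Wien's displacement law: λ_max = b/T = (2.898×10⁻³ m·K)/(1567 K) = 1.8494×10⁻⁶ m.
That is 1849 nm, in the infrared range.

λ_max ≈ 1849 nm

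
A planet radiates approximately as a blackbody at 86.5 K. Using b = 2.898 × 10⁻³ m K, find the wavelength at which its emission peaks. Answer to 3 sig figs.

λ_max ≈ 33.5 μm

Wien's displacement law: λ_max = b/T = (2.898×10⁻³ m·K)/(86.5 K) = 3.350×10⁻⁵ m.
That is 33.5 μm, in the infrared range.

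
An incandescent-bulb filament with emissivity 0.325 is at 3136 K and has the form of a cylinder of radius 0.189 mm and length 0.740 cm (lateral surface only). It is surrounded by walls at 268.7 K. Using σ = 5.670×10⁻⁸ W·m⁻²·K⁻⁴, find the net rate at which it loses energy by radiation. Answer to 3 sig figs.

Net loss ≈ 15.7 W

Lateral area A = 2πrL = 2π×1.89×10⁻⁴×7.40×10⁻³ = 8.78766×10⁻⁶ m².
Net radiated power P_net = εσA(T⁴ − T₀⁴) = 0.325×5.670×10⁻⁸×8.78766×10⁻⁶×(3136⁴ − 268.7⁴).
T⁴ − T₀⁴ = 9.67173×10¹³ − 5.21280×10⁹ = 9.67121×10¹³ K⁴, so P_net = 15.7 W.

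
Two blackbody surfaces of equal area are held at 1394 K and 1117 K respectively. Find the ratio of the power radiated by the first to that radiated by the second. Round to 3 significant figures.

P₁/P₂ ≈ 2.43

With equal areas, P₁/P₂ = (T₁/T₂)⁴ = (1394/1117)⁴ = 2.43.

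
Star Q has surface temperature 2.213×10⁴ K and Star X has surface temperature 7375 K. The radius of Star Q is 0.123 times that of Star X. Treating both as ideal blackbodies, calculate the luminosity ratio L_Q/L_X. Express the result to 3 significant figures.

L ∝ R²T⁴, so L_Q/L_X = (R_Q/R_X)²(T_Q/T_X)⁴ = (0.123)² × (2.213×10⁴/7375)⁴ = 0.015129 × 81.0732 = 1.23.

L_Q/L_X ≈ 1.23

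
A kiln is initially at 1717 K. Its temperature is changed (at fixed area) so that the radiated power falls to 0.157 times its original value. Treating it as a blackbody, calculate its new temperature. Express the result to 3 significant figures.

P ∝ T⁴, so T₂/T₁ = (P₂/P₁)^(1/4) = (0.157)^(1/4) = 0.629470.
T₂ = 1717 × 0.629470 = 1.08×10³ K.

T₂ ≈ 1.08×10³ K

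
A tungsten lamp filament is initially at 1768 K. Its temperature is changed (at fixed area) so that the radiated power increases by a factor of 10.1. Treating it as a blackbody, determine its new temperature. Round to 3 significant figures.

P ∝ T⁴, so T₂/T₁ = (P₂/P₁)^(1/4) = (10.1)^(1/4) = 1.78271.
T₂ = 1768 × 1.78271 = 3.15×10³ K.

T₂ ≈ 3.15×10³ K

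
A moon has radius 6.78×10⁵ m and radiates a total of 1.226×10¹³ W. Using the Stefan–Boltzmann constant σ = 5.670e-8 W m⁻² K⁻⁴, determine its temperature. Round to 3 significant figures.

Surface area A = 4πR² = 4π(6.78×10⁵ m)² = 5.77656×10¹² m².
P = σAT⁴ ⇒ T = (P/(σA))^(1/4) = (1.226×10¹³/(5.670×10⁻⁸×5.77656×10¹²))^(1/4) = 78.2 K.

T ≈ 78.2 K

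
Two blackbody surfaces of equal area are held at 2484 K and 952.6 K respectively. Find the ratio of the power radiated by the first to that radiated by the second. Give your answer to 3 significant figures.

P₁/P₂ ≈ 46.2

With equal areas, P₁/P₂ = (T₁/T₂)⁴ = (2484/952.6)⁴ = 46.2.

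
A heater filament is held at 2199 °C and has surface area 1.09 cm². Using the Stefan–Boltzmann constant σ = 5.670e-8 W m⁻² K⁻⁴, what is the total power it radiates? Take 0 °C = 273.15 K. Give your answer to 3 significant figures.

P ≈ 231 W

T = 2199 °C + 273.15 = 2472.15 K.
Area A = 1.09 cm² = 1.09×10⁻⁴ m².
P = σAT⁴ = 5.670×10⁻⁸ × 1.09×10⁻⁴ × (2472.15)⁴ = 231 W.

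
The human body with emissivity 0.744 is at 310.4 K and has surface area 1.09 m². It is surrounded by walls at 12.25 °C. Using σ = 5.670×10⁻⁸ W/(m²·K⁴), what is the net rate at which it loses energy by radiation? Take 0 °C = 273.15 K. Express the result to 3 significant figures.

Net loss ≈ 122 W

Surroundings: T = 12.25 °C + 273.15 = 285.40 K.
Area A = 1.09 m².
Net radiated power P_net = εσA(T⁴ − T₀⁴) = 0.744×5.670×10⁻⁸×1.09×(310.4⁴ − 285.40⁴).
T⁴ − T₀⁴ = 9.28297×10⁹ − 6.63462×10⁹ = 2.64835×10⁹ K⁴, so P_net = 122 W.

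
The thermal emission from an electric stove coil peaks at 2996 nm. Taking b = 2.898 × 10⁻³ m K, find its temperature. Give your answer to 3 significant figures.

T ≈ 967 K

Wien's law gives T = b/λ_max = (2.898×10⁻³ m·K)/(2.996×10⁻⁶ m) = 967 K.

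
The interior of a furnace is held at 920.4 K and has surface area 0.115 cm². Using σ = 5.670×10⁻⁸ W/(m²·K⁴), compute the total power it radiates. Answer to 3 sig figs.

Area A = 0.115 cm² = 1.15×10⁻⁵ m².
P = σAT⁴ = 5.670×10⁻⁸ × 1.15×10⁻⁵ × (920.4)⁴ = 0.468 W.

P ≈ 0.468 W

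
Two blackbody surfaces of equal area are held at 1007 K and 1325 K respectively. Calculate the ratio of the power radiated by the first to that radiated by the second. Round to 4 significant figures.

P₁/P₂ ≈ 0.3336

With equal areas, P₁/P₂ = (T₁/T₂)⁴ = (1007/1325)⁴ = 0.3336.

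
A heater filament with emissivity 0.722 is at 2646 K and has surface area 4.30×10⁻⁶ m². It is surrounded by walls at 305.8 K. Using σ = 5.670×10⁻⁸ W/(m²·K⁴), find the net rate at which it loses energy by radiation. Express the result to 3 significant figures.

Area A = 4.30×10⁻⁶ m².
Net radiated power P_net = εσA(T⁴ − T₀⁴) = 0.722×5.670×10⁻⁸×4.30×10⁻⁶×(2646⁴ − 305.8⁴).
T⁴ − T₀⁴ = 4.90184×10¹³ − 8.74480×10⁹ = 4.90097×10¹³ K⁴, so P_net = 8.63 W.

Net loss ≈ 8.63 W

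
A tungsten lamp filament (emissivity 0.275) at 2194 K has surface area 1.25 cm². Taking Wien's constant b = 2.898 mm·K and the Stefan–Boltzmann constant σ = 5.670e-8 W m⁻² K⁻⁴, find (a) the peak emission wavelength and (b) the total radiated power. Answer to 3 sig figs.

λ_max ≈ 1.32 μm; P ≈ 45.2 W

(a) λ_max = b/T = 2.898×10⁻³/2194 = 1.321×10⁻⁶ m = 1.32 μm.
Area A = 1.25 cm² = 1.25×10⁻⁴ m².
(b) P = εσAT⁴ = 0.275×5.670×10⁻⁸×1.25×10⁻⁴×(2194)⁴ = 45.2 W.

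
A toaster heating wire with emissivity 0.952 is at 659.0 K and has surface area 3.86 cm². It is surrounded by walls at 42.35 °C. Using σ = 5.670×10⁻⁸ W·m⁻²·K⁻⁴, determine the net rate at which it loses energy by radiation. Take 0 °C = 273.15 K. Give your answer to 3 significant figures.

Net loss ≈ 3.72 W

Surroundings: T = 42.35 °C + 273.15 = 315.50 K.
Area A = 3.86 cm² = 3.86×10⁻⁴ m².
Net radiated power P_net = εσA(T⁴ − T₀⁴) = 0.952×5.670×10⁻⁸×3.86×10⁻⁴×(659.0⁴ − 315.50⁴).
T⁴ − T₀⁴ = 1.88600×10¹¹ − 9.90826×10⁹ = 1.78692×10¹¹ K⁴, so P_net = 3.72 W.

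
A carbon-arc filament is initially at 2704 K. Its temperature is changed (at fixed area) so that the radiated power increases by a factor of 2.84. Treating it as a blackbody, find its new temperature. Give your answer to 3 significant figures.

P ∝ T⁴, so T₂/T₁ = (P₂/P₁)^(1/4) = (2.84)^(1/4) = 1.29816.
T₂ = 2704 × 1.29816 = 3.51×10³ K.

T₂ ≈ 3.51×10³ K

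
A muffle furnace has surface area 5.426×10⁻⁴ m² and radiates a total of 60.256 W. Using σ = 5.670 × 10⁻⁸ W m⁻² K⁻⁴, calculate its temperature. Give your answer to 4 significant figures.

T ≈ 1183 K

Area A = 5.426×10⁻⁴ m².
P = σAT⁴ ⇒ T = (P/(σA))^(1/4) = (60.256/(5.670×10⁻⁸×5.426×10⁻⁴))^(1/4) = 1183 K.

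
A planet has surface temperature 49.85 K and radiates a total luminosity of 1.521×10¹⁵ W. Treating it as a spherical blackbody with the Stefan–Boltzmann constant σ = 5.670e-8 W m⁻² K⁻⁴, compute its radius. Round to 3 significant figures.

R ≈ 1.86×10⁷ m

L = 4πR²σT⁴ ⇒ R = √(L/(4πσT⁴)).
σT⁴ = 0.350142 W/m², so R = √(1.521×10¹⁵/(4π×0.350142)) = 1.86×10⁷ m.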